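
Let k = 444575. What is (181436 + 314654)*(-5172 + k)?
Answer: 217983434270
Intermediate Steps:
(181436 + 314654)*(-5172 + k) = (181436 + 314654)*(-5172 + 444575) = 496090*439403 = 217983434270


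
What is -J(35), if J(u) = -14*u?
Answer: 490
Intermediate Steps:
-J(35) = -(-14)*35 = -1*(-490) = 490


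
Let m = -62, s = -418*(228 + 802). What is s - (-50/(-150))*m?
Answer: -1291558/3 ≈ -4.3052e+5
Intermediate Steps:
s = -430540 (s = -418*1030 = -430540)
s - (-50/(-150))*m = -430540 - (-50/(-150))*(-62) = -430540 - (-50*(-1/150))*(-62) = -430540 - (-62)/3 = -430540 - 1*(-62/3) = -430540 + 62/3 = -1291558/3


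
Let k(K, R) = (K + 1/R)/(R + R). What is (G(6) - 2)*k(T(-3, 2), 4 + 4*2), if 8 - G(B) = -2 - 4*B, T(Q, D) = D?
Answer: 25/9 ≈ 2.7778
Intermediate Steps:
G(B) = 10 + 4*B (G(B) = 8 - (-2 - 4*B) = 8 + (2 + 4*B) = 10 + 4*B)
k(K, R) = (K + 1/R)/(2*R) (k(K, R) = (K + 1/R)/((2*R)) = (K + 1/R)*(1/(2*R)) = (K + 1/R)/(2*R))
(G(6) - 2)*k(T(-3, 2), 4 + 4*2) = ((10 + 4*6) - 2)*((1 + 2*(4 + 4*2))/(2*(4 + 4*2)**2)) = ((10 + 24) - 2)*((1 + 2*(4 + 8))/(2*(4 + 8)**2)) = (34 - 2)*((1/2)*(1 + 2*12)/12**2) = 32*((1/2)*(1/144)*(1 + 24)) = 32*((1/2)*(1/144)*25) = 32*(25/288) = 25/9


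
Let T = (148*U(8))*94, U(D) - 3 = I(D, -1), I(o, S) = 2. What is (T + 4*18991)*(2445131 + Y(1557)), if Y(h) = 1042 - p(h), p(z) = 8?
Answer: 355975715460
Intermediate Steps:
U(D) = 5 (U(D) = 3 + 2 = 5)
Y(h) = 1034 (Y(h) = 1042 - 1*8 = 1042 - 8 = 1034)
T = 69560 (T = (148*5)*94 = 740*94 = 69560)
(T + 4*18991)*(2445131 + Y(1557)) = (69560 + 4*18991)*(2445131 + 1034) = (69560 + 75964)*2446165 = 145524*2446165 = 355975715460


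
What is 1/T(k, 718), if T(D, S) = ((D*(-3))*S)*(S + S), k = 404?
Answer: -1/1249630176 ≈ -8.0024e-10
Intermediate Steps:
T(D, S) = -6*D*S**2 (T(D, S) = ((-3*D)*S)*(2*S) = (-3*D*S)*(2*S) = -6*D*S**2)
1/T(k, 718) = 1/(-6*404*718**2) = 1/(-6*404*515524) = 1/(-1249630176) = -1/1249630176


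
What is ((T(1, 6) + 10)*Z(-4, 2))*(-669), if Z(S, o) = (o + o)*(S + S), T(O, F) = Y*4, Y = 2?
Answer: 385344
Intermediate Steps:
T(O, F) = 8 (T(O, F) = 2*4 = 8)
Z(S, o) = 4*S*o (Z(S, o) = (2*o)*(2*S) = 4*S*o)
((T(1, 6) + 10)*Z(-4, 2))*(-669) = ((8 + 10)*(4*(-4)*2))*(-669) = (18*(-32))*(-669) = -576*(-669) = 385344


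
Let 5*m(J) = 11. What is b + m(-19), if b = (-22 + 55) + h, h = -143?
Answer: -539/5 ≈ -107.80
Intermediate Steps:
m(J) = 11/5 (m(J) = (⅕)*11 = 11/5)
b = -110 (b = (-22 + 55) - 143 = 33 - 143 = -110)
b + m(-19) = -110 + 11/5 = -539/5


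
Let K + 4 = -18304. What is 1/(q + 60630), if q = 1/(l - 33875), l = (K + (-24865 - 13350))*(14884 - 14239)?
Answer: 36491210/2212462062299 ≈ 1.6493e-5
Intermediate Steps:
K = -18308 (K = -4 - 18304 = -18308)
l = -36457335 (l = (-18308 + (-24865 - 13350))*(14884 - 14239) = (-18308 - 38215)*645 = -56523*645 = -36457335)
q = -1/36491210 (q = 1/(-36457335 - 33875) = 1/(-36491210) = -1/36491210 ≈ -2.7404e-8)
1/(q + 60630) = 1/(-1/36491210 + 60630) = 1/(2212462062299/36491210) = 36491210/2212462062299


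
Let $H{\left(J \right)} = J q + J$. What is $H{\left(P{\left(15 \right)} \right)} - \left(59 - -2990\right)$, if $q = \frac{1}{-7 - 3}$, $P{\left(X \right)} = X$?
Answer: $- \frac{6071}{2} \approx -3035.5$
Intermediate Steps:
$q = - \frac{1}{10}$ ($q = \frac{1}{-10} = - \frac{1}{10} \approx -0.1$)
$H{\left(J \right)} = \frac{9 J}{10}$ ($H{\left(J \right)} = J \left(- \frac{1}{10}\right) + J = - \frac{J}{10} + J = \frac{9 J}{10}$)
$H{\left(P{\left(15 \right)} \right)} - \left(59 - -2990\right) = \frac{9}{10} \cdot 15 - \left(59 - -2990\right) = \frac{27}{2} - \left(59 + 2990\right) = \frac{27}{2} - 3049 = - \frac{6071}{2}$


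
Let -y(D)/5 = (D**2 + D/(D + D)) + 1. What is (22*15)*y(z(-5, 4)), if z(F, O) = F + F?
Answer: -167475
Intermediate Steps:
z(F, O) = 2*F
y(D) = -15/2 - 5*D**2 (y(D) = -5*((D**2 + D/(D + D)) + 1) = -5*((D**2 + D/((2*D))) + 1) = -5*((D**2 + (1/(2*D))*D) + 1) = -5*((D**2 + 1/2) + 1) = -5*((1/2 + D**2) + 1) = -5*(3/2 + D**2) = -15/2 - 5*D**2)
(22*15)*y(z(-5, 4)) = (22*15)*(-15/2 - 5*(2*(-5))**2) = 330*(-15/2 - 5*(-10)**2) = 330*(-15/2 - 5*100) = 330*(-15/2 - 500) = 330*(-1015/2) = -167475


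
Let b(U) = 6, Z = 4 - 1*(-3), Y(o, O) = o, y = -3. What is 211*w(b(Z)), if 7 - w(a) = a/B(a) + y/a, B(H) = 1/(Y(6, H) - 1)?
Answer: -9495/2 ≈ -4747.5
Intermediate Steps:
B(H) = ⅕ (B(H) = 1/(6 - 1) = 1/5 = ⅕)
Z = 7 (Z = 4 + 3 = 7)
w(a) = 7 - 5*a + 3/a (w(a) = 7 - (a/(⅕) - 3/a) = 7 - (a*5 - 3/a) = 7 - (5*a - 3/a) = 7 - (-3/a + 5*a) = 7 + (-5*a + 3/a) = 7 - 5*a + 3/a)
211*w(b(Z)) = 211*(7 - 5*6 + 3/6) = 211*(7 - 30 + 3*(⅙)) = 211*(7 - 30 + ½) = 211*(-45/2) = -9495/2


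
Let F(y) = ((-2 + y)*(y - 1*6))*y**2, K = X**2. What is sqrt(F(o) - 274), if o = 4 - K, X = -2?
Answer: I*sqrt(274) ≈ 16.553*I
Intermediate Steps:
K = 4 (K = (-2)**2 = 4)
o = 0 (o = 4 - 1*4 = 4 - 4 = 0)
F(y) = y**2*(-6 + y)*(-2 + y) (F(y) = ((-2 + y)*(y - 6))*y**2 = ((-2 + y)*(-6 + y))*y**2 = ((-6 + y)*(-2 + y))*y**2 = y**2*(-6 + y)*(-2 + y))
sqrt(F(o) - 274) = sqrt(0**2*(12 + 0**2 - 8*0) - 274) = sqrt(0*(12 + 0 + 0) - 274) = sqrt(0*12 - 274) = sqrt(0 - 274) = sqrt(-274) = I*sqrt(274)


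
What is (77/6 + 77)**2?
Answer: 290521/36 ≈ 8070.0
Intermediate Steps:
(77/6 + 77)**2 = (539/6)**2 = 290521/36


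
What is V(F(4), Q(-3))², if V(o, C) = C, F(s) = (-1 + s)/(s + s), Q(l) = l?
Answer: 9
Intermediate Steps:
F(s) = (-1 + s)/(2*s) (F(s) = (-1 + s)/((2*s)) = (-1 + s)*(1/(2*s)) = (-1 + s)/(2*s))
V(F(4), Q(-3))² = (-3)² = 9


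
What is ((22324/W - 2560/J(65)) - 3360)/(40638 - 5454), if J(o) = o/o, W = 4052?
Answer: -5991379/35641392 ≈ -0.16810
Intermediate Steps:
J(o) = 1
((22324/W - 2560/J(65)) - 3360)/(40638 - 5454) = ((22324/4052 - 2560/1) - 3360)/(40638 - 5454) = ((22324*(1/4052) - 2560*1) - 3360)/35184 = ((5581/1013 - 2560) - 3360)*(1/35184) = (-2587699/1013 - 3360)*(1/35184) = -5991379/1013*1/35184 = -5991379/35641392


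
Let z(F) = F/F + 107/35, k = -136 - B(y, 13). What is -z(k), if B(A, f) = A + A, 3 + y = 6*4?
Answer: -142/35 ≈ -4.0571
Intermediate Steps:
y = 21 (y = -3 + 6*4 = -3 + 24 = 21)
B(A, f) = 2*A
k = -178 (k = -136 - 2*21 = -136 - 1*42 = -136 - 42 = -178)
z(F) = 142/35 (z(F) = 1 + 107*(1/35) = 1 + 107/35 = 142/35)
-z(k) = -1*142/35 = -142/35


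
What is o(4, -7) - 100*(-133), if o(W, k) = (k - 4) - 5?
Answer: 13284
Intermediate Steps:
o(W, k) = -9 + k (o(W, k) = (-4 + k) - 5 = -9 + k)
o(4, -7) - 100*(-133) = (-9 - 7) - 100*(-133) = -16 + 13300 = 13284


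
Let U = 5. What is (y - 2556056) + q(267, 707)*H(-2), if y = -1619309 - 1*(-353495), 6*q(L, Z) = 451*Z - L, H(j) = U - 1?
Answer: -10828430/3 ≈ -3.6095e+6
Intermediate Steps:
H(j) = 4 (H(j) = 5 - 1 = 4)
q(L, Z) = -L/6 + 451*Z/6 (q(L, Z) = (451*Z - L)/6 = (-L + 451*Z)/6 = -L/6 + 451*Z/6)
y = -1265814 (y = -1619309 + 353495 = -1265814)
(y - 2556056) + q(267, 707)*H(-2) = (-1265814 - 2556056) + (-1/6*267 + (451/6)*707)*4 = -3821870 + (-89/2 + 318857/6)*4 = -3821870 + (159295/3)*4 = -3821870 + 637180/3 = -10828430/3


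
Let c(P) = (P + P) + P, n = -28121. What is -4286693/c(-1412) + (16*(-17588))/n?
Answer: 121738138141/119120556 ≈ 1022.0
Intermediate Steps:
c(P) = 3*P (c(P) = 2*P + P = 3*P)
-4286693/c(-1412) + (16*(-17588))/n = -4286693/(3*(-1412)) + (16*(-17588))/(-28121) = -4286693/(-4236) - 281408*(-1/28121) = -4286693*(-1/4236) + 281408/28121 = 4286693/4236 + 281408/28121 = 121738138141/119120556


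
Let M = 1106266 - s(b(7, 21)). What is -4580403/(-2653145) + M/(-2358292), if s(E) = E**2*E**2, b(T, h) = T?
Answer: 7873213846251/6256890628340 ≈ 1.2583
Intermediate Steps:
s(E) = E**4
M = 1103865 (M = 1106266 - 1*7**4 = 1106266 - 1*2401 = 1106266 - 2401 = 1103865)
-4580403/(-2653145) + M/(-2358292) = -4580403/(-2653145) + 1103865/(-2358292) = -4580403*(-1/2653145) + 1103865*(-1/2358292) = 4580403/2653145 - 1103865/2358292 = 7873213846251/6256890628340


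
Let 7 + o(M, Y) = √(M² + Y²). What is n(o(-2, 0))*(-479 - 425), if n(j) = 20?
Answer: -18080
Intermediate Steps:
o(M, Y) = -7 + √(M² + Y²)
n(o(-2, 0))*(-479 - 425) = 20*(-479 - 425) = 20*(-904) = -18080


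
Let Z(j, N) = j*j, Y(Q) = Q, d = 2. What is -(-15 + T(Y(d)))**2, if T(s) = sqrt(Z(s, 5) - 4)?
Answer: -225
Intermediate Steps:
Z(j, N) = j**2
T(s) = sqrt(-4 + s**2) (T(s) = sqrt(s**2 - 4) = sqrt(-4 + s**2))
-(-15 + T(Y(d)))**2 = -(-15 + sqrt(-4 + 2**2))**2 = -(-15 + sqrt(-4 + 4))**2 = -(-15 + sqrt(0))**2 = -(-15 + 0)**2 = -1*(-15)**2 = -1*225 = -225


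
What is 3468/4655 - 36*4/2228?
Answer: 1764096/2592835 ≈ 0.68037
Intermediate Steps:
3468/4655 - 36*4/2228 = 3468*(1/4655) - 144*1/2228 = 3468/4655 - 36/557 = 1764096/2592835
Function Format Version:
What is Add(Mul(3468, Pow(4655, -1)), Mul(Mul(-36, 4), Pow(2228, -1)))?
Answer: Rational(1764096, 2592835) ≈ 0.68037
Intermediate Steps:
Add(Mul(3468, Pow(4655, -1)), Mul(Mul(-36, 4), Pow(2228, -1))) = Add(Mul(3468, Rational(1, 4655)), Mul(-144, Rational(1, 2228))) = Add(Rational(3468, 4655), Rational(-36, 557)) = Rational(1764096, 2592835)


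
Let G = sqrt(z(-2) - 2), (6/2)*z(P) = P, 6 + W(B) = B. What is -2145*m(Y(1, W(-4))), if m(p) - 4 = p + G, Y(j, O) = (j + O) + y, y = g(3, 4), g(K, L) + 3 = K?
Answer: 10725 - 1430*I*sqrt(6) ≈ 10725.0 - 3502.8*I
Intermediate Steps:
W(B) = -6 + B
z(P) = P/3
g(K, L) = -3 + K
y = 0 (y = -3 + 3 = 0)
Y(j, O) = O + j (Y(j, O) = (j + O) + 0 = (O + j) + 0 = O + j)
G = 2*I*sqrt(6)/3 (G = sqrt((1/3)*(-2) - 2) = sqrt(-2/3 - 2) = sqrt(-8/3) = 2*I*sqrt(6)/3 ≈ 1.633*I)
m(p) = 4 + p + 2*I*sqrt(6)/3 (m(p) = 4 + (p + 2*I*sqrt(6)/3) = 4 + p + 2*I*sqrt(6)/3)
-2145*m(Y(1, W(-4))) = -2145*(4 + ((-6 - 4) + 1) + 2*I*sqrt(6)/3) = -2145*(4 + (-10 + 1) + 2*I*sqrt(6)/3) = -2145*(4 - 9 + 2*I*sqrt(6)/3) = -2145*(-5 + 2*I*sqrt(6)/3) = 10725 - 1430*I*sqrt(6)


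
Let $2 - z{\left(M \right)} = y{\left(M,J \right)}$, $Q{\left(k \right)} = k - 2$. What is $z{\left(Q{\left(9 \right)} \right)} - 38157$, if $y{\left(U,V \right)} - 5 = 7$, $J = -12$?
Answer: $-38167$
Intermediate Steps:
$Q{\left(k \right)} = -2 + k$
$y{\left(U,V \right)} = 12$ ($y{\left(U,V \right)} = 5 + 7 = 12$)
$z{\left(M \right)} = -10$ ($z{\left(M \right)} = 2 - 12 = -10$)
$z{\left(Q{\left(9 \right)} \right)} - 38157 = -10 - 38157 = -38167$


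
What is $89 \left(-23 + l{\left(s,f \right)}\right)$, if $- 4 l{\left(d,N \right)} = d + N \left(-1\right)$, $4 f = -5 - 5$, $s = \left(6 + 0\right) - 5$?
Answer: $- \frac{16999}{8} \approx -2124.9$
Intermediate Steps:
$s = 1$ ($s = 6 - 5 = 1$)
$f = - \frac{5}{2}$ ($f = \frac{-5 - 5}{4} = \frac{1}{4} \left(-10\right) = - \frac{5}{2} \approx -2.5$)
$l{\left(d,N \right)} = - \frac{d}{4} + \frac{N}{4}$ ($l{\left(d,N \right)} = - \frac{d + N \left(-1\right)}{4} = - \frac{d - N}{4} = - \frac{d}{4} + \frac{N}{4}$)
$89 \left(-23 + l{\left(s,f \right)}\right) = 89 \left(-23 + \left(\left(- \frac{1}{4}\right) 1 + \frac{1}{4} \left(- \frac{5}{2}\right)\right)\right) = 89 \left(-23 - \frac{7}{8}\right) = 89 \left(- \frac{191}{8}\right) = - \frac{16999}{8}$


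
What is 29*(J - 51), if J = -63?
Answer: -3306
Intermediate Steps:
29*(J - 51) = 29*(-63 - 51) = 29*(-114) = -3306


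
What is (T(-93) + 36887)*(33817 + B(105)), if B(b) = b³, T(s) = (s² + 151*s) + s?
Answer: 37411278800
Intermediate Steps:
T(s) = s² + 152*s
(T(-93) + 36887)*(33817 + B(105)) = (-93*(152 - 93) + 36887)*(33817 + 105³) = (-93*59 + 36887)*(33817 + 1157625) = (-5487 + 36887)*1191442 = 31400*1191442 = 37411278800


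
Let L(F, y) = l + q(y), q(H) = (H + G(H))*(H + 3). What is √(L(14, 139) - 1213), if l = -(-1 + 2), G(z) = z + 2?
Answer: √38546 ≈ 196.33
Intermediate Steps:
G(z) = 2 + z
l = -1 (l = -1*1 = -1)
q(H) = (2 + 2*H)*(3 + H) (q(H) = (H + (2 + H))*(H + 3) = (2 + 2*H)*(3 + H))
L(F, y) = 5 + 2*y² + 8*y (L(F, y) = -1 + (6 + 2*y² + 8*y) = 5 + 2*y² + 8*y)
√(L(14, 139) - 1213) = √((5 + 2*139² + 8*139) - 1213) = √((5 + 2*19321 + 1112) - 1213) = √((5 + 38642 + 1112) - 1213) = √(39759 - 1213) = √38546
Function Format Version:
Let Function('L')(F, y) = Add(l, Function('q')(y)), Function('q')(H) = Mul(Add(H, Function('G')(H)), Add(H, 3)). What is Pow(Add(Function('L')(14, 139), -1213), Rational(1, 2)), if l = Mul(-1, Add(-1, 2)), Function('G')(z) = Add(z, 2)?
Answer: Pow(38546, Rational(1, 2)) ≈ 196.33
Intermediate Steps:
Function('G')(z) = Add(2, z)
l = -1 (l = Mul(-1, 1) = -1)
Function('q')(H) = Mul(Add(2, Mul(2, H)), Add(3, H)) (Function('q')(H) = Mul(Add(H, Add(2, H)), Add(H, 3)) = Mul(Add(2, Mul(2, H)), Add(3, H)))
Function('L')(F, y) = Add(5, Mul(2, Pow(y, 2)), Mul(8, y)) (Function('L')(F, y) = Add(-1, Add(6, Mul(2, Pow(y, 2)), Mul(8, y))) = Add(5, Mul(2, Pow(y, 2)), Mul(8, y)))
Pow(Add(Function('L')(14, 139), -1213), Rational(1, 2)) = Pow(Add(Add(5, Mul(2, Pow(139, 2)), Mul(8, 139)), -1213), Rational(1, 2)) = Pow(Add(Add(5, Mul(2, 19321), 1112), -1213), Rational(1, 2)) = Pow(Add(Add(5, 38642, 1112), -1213), Rational(1, 2)) = Pow(Add(39759, -1213), Rational(1, 2)) = Pow(38546, Rational(1, 2))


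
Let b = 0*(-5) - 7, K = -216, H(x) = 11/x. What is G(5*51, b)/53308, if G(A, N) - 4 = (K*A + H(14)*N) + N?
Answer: -110177/106616 ≈ -1.0334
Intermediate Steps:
b = -7 (b = 0 - 7 = -7)
G(A, N) = 4 - 216*A + 25*N/14 (G(A, N) = 4 + ((-216*A + (11/14)*N) + N) = 4 + ((-216*A + (11*(1/14))*N) + N) = 4 + ((-216*A + 11*N/14) + N) = 4 + (-216*A + 25*N/14) = 4 - 216*A + 25*N/14)
G(5*51, b)/53308 = (4 - 1080*51 + (25/14)*(-7))/53308 = (4 - 216*255 - 25/2)*(1/53308) = (4 - 55080 - 25/2)*(1/53308) = -110177/2*1/53308 = -110177/106616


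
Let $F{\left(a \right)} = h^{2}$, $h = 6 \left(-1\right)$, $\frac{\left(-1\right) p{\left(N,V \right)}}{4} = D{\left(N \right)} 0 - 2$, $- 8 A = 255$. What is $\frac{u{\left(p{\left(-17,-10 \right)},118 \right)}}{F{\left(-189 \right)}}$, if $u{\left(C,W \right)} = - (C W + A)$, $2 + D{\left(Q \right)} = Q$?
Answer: $- \frac{7297}{288} \approx -25.337$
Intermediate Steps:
$A = - \frac{255}{8}$ ($A = \left(- \frac{1}{8}\right) 255 = - \frac{255}{8} \approx -31.875$)
$D{\left(Q \right)} = -2 + Q$
$p{\left(N,V \right)} = 8$ ($p{\left(N,V \right)} = - 4 \left(\left(-2 + N\right) 0 - 2\right) = - 4 \left(0 - 2\right) = \left(-4\right) \left(-2\right) = 8$)
$h = -6$
$u{\left(C,W \right)} = \frac{255}{8} - C W$ ($u{\left(C,W \right)} = - (C W - \frac{255}{8}) = - (- \frac{255}{8} + C W) = \frac{255}{8} - C W$)
$F{\left(a \right)} = 36$ ($F{\left(a \right)} = \left(-6\right)^{2} = 36$)
$\frac{u{\left(p{\left(-17,-10 \right)},118 \right)}}{F{\left(-189 \right)}} = \frac{\frac{255}{8} - 8 \cdot 118}{36} = \left(\frac{255}{8} - 944\right) \frac{1}{36} = \left(- \frac{7297}{8}\right) \frac{1}{36} = - \frac{7297}{288}$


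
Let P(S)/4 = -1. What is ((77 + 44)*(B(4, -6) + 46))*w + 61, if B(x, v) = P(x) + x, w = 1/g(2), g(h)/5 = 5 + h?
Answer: 7701/35 ≈ 220.03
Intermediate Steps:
P(S) = -4 (P(S) = 4*(-1) = -4)
g(h) = 25 + 5*h (g(h) = 5*(5 + h) = 25 + 5*h)
w = 1/35 (w = 1/(25 + 5*2) = 1/(25 + 10) = 1/35 ≈ 0.028571)
B(x, v) = -4 + x
((77 + 44)*(B(4, -6) + 46))*w + 61 = ((77 + 44)*((-4 + 4) + 46))*(1/35) + 61 = (121*(0 + 46))*(1/35) + 61 = (121*46)*(1/35) + 61 = 5566*(1/35) + 61 = 5566/35 + 61 = 7701/35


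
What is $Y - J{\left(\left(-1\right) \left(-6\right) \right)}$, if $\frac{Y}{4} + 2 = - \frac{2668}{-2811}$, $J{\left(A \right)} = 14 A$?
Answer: $- \frac{247940}{2811} \approx -88.203$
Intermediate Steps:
$Y = - \frac{11816}{2811}$ ($Y = -8 + 4 \left(- \frac{2668}{-2811}\right) = -8 + 4 \left(\left(-2668\right) \left(- \frac{1}{2811}\right)\right) = -8 + 4 \cdot \frac{2668}{2811} = -8 + \frac{10672}{2811} = - \frac{11816}{2811} \approx -4.2035$)
$Y - J{\left(\left(-1\right) \left(-6\right) \right)} = - \frac{11816}{2811} - 14 \left(\left(-1\right) \left(-6\right)\right) = - \frac{11816}{2811} - 14 \cdot 6 = - \frac{11816}{2811} - 84 = - \frac{247940}{2811}$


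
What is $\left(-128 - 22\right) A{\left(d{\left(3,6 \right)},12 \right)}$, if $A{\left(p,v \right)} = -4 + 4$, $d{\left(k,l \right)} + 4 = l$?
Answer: $0$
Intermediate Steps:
$d{\left(k,l \right)} = -4 + l$
$A{\left(p,v \right)} = 0$
$\left(-128 - 22\right) A{\left(d{\left(3,6 \right)},12 \right)} = \left(-128 - 22\right) 0 = \left(-150\right) 0 = 0$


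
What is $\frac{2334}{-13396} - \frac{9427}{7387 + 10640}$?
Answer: $- \frac{84179555}{120744846} \approx -0.69717$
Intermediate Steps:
$\frac{2334}{-13396} - \frac{9427}{7387 + 10640} = 2334 \left(- \frac{1}{13396}\right) - \frac{9427}{18027} = - \frac{1167}{6698} - \frac{9427}{18027} = - \frac{84179555}{120744846}$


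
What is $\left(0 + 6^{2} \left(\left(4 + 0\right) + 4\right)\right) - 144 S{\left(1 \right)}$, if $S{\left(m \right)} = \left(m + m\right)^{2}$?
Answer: $-288$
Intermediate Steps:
$S{\left(m \right)} = 4 m^{2}$ ($S{\left(m \right)} = \left(2 m\right)^{2} = 4 m^{2}$)
$\left(0 + 6^{2} \left(\left(4 + 0\right) + 4\right)\right) - 144 S{\left(1 \right)} = \left(0 + 6^{2} \left(\left(4 + 0\right) + 4\right)\right) - 144 \cdot 4 \cdot 1^{2} = \left(0 + 36 \left(4 + 4\right)\right) - 144 \cdot 4 \cdot 1 = \left(0 + 36 \cdot 8\right) - 576 = \left(0 + 288\right) - 576 = 288 - 576 = -288$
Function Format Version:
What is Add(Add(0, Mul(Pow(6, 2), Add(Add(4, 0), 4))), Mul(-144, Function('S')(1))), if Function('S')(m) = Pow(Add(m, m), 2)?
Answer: -288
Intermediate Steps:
Function('S')(m) = Mul(4, Pow(m, 2)) (Function('S')(m) = Pow(Mul(2, m), 2) = Mul(4, Pow(m, 2)))
Add(Add(0, Mul(Pow(6, 2), Add(Add(4, 0), 4))), Mul(-144, Function('S')(1))) = Add(Add(0, Mul(Pow(6, 2), Add(Add(4, 0), 4))), Mul(-144, Mul(4, Pow(1, 2)))) = Add(Add(0, Mul(36, Add(4, 4))), Mul(-144, Mul(4, 1))) = Add(Add(0, Mul(36, 8)), Mul(-144, 4)) = Add(Add(0, 288), -576) = Add(288, -576) = -288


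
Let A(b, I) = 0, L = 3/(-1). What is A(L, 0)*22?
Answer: 0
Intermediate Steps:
L = -3 (L = 3*(-1) = -3)
A(L, 0)*22 = 0*22 = 0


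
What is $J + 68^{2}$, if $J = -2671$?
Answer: $1953$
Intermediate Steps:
$J + 68^{2} = -2671 + 68^{2} = -2671 + 4624 = 1953$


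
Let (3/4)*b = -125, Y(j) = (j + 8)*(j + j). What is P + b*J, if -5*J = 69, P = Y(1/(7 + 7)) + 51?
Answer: 230511/98 ≈ 2352.2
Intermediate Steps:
Y(j) = 2*j*(8 + j) (Y(j) = (8 + j)*(2*j) = 2*j*(8 + j))
P = 5111/98 (P = 2*(8 + 1/(7 + 7))/(7 + 7) + 51 = 2*(8 + 1/14)/14 + 51 = 2*(1/14)*(8 + 1/14) + 51 = 2*(1/14)*(113/14) + 51 = 113/98 + 51 = 5111/98 ≈ 52.153)
b = -500/3 (b = (4/3)*(-125) = -500/3 ≈ -166.67)
J = -69/5 (J = -1/5*69 = -69/5 ≈ -13.800)
P + b*J = 5111/98 - 500/3*(-69/5) = 5111/98 + 2300 = 230511/98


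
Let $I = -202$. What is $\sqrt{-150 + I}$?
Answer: $4 i \sqrt{22} \approx 18.762 i$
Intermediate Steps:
$\sqrt{-150 + I} = \sqrt{-150 - 202} = \sqrt{-352} = 4 i \sqrt{22}$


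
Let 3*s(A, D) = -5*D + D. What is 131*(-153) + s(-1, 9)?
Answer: -20055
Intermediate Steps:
s(A, D) = -4*D/3 (s(A, D) = (-5*D + D)/3 = (-4*D)/3 = -4*D/3)
131*(-153) + s(-1, 9) = 131*(-153) - 4/3*9 = -20043 - 12 = -20055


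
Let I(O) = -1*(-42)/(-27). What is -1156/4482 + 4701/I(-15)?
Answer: -94822561/31374 ≈ -3022.3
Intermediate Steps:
I(O) = -14/9 (I(O) = 42*(-1/27) = -14/9)
-1156/4482 + 4701/I(-15) = -1156/4482 + 4701/(-14/9) = -1156*1/4482 + 4701*(-9/14) = -578/2241 - 42309/14 = -94822561/31374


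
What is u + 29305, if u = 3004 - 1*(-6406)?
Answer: 38715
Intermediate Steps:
u = 9410 (u = 3004 + 6406 = 9410)
u + 29305 = 9410 + 29305 = 38715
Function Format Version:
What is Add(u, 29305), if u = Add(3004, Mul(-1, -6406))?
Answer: 38715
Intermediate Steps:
u = 9410 (u = Add(3004, 6406) = 9410)
Add(u, 29305) = Add(9410, 29305) = 38715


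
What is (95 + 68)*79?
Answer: 12877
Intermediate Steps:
(95 + 68)*79 = 163*79 = 12877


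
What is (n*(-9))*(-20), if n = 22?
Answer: 3960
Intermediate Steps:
(n*(-9))*(-20) = (22*(-9))*(-20) = -198*(-20) = 3960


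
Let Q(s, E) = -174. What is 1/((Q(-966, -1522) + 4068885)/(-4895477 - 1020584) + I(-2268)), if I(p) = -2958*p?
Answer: 5916061/39689334668673 ≈ 1.4906e-7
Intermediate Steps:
1/((Q(-966, -1522) + 4068885)/(-4895477 - 1020584) + I(-2268)) = 1/((-174 + 4068885)/(-4895477 - 1020584) - 2958*(-2268)) = 1/(4068711/(-5916061) + 6708744) = 1/(4068711*(-1/5916061) + 6708744) = 1/(-4068711/5916061 + 6708744) = 1/(39689334668673/5916061) = 5916061/39689334668673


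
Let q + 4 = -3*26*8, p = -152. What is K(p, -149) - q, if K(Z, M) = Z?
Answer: 476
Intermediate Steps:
q = -628 (q = -4 - 3*26*8 = -4 - 78*8 = -4 - 624 = -628)
K(p, -149) - q = -152 - 1*(-628) = -152 + 628 = 476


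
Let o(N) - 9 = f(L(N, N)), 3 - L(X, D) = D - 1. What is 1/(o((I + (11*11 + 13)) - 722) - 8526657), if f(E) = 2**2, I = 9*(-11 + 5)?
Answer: -1/8526644 ≈ -1.1728e-7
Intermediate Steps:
L(X, D) = 4 - D (L(X, D) = 3 - (D - 1) = 3 - (-1 + D) = 3 + (1 - D) = 4 - D)
I = -54 (I = 9*(-6) = -54)
f(E) = 4
o(N) = 13 (o(N) = 9 + 4 = 13)
1/(o((I + (11*11 + 13)) - 722) - 8526657) = 1/(13 - 8526657) = 1/(-8526644) = -1/8526644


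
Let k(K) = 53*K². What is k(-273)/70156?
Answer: 3950037/70156 ≈ 56.304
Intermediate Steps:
k(-273)/70156 = (53*(-273)²)/70156 = (53*74529)*(1/70156) = 3950037*(1/70156) = 3950037/70156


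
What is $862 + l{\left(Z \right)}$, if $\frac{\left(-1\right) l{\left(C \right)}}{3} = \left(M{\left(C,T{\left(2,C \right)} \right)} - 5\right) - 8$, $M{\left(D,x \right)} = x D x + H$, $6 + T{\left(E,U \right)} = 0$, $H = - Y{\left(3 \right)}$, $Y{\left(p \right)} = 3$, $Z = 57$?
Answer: $-5246$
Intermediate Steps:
$H = -3$ ($H = \left(-1\right) 3 = -3$)
$T{\left(E,U \right)} = -6$ ($T{\left(E,U \right)} = -6 + 0 = -6$)
$M{\left(D,x \right)} = -3 + D x^{2}$ ($M{\left(D,x \right)} = x D x - 3 = D x x - 3 = D x^{2} - 3 = -3 + D x^{2}$)
$l{\left(C \right)} = 48 - 108 C$ ($l{\left(C \right)} = - 3 \left(\left(\left(-3 + C \left(-6\right)^{2}\right) - 5\right) - 8\right) = - 3 \left(\left(\left(-3 + C 36\right) - 5\right) - 8\right) = - 3 \left(\left(\left(-3 + 36 C\right) - 5\right) - 8\right) = - 3 \left(\left(-8 + 36 C\right) - 8\right) = - 3 \left(-16 + 36 C\right) = 48 - 108 C$)
$862 + l{\left(Z \right)} = 862 + \left(48 - 6156\right) = 862 - 6108 = -5246$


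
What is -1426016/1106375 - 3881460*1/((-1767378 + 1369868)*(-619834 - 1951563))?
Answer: -145761513546287102/113088786825387125 ≈ -1.2889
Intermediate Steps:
-1426016/1106375 - 3881460*1/((-1767378 + 1369868)*(-619834 - 1951563)) = -1426016*1/1106375 - 3881460/((-397510*(-2571397))) = -1426016/1106375 - 3881460/1022156021470 = -1426016/1106375 - 3881460*1/1022156021470 = -1426016/1106375 - 388146/102215602147 = -145761513546287102/113088786825387125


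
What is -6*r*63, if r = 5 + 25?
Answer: -11340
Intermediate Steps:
r = 30
-6*r*63 = -6*30*63 = -180*63 = -11340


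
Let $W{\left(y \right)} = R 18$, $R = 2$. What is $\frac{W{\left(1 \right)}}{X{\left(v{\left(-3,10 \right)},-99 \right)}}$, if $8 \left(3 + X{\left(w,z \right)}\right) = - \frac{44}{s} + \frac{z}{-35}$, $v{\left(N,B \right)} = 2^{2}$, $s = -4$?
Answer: $- \frac{2520}{89} \approx -28.315$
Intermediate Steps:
$v{\left(N,B \right)} = 4$
$X{\left(w,z \right)} = - \frac{13}{8} - \frac{z}{280}$ ($X{\left(w,z \right)} = -3 + \frac{- \frac{44}{-4} + \frac{z}{-35}}{8} = -3 + \frac{\left(-44\right) \left(- \frac{1}{4}\right) + z \left(- \frac{1}{35}\right)}{8} = -3 + \frac{11 - \frac{z}{35}}{8} = -3 - \left(- \frac{11}{8} + \frac{z}{280}\right) = - \frac{13}{8} - \frac{z}{280}$)
$W{\left(y \right)} = 36$ ($W{\left(y \right)} = 2 \cdot 18 = 36$)
$\frac{W{\left(1 \right)}}{X{\left(v{\left(-3,10 \right)},-99 \right)}} = \frac{36}{- \frac{13}{8} - - \frac{99}{280}} = \frac{36}{- \frac{13}{8} + \frac{99}{280}} = \frac{36}{- \frac{89}{70}} = 36 \left(- \frac{70}{89}\right) = - \frac{2520}{89}$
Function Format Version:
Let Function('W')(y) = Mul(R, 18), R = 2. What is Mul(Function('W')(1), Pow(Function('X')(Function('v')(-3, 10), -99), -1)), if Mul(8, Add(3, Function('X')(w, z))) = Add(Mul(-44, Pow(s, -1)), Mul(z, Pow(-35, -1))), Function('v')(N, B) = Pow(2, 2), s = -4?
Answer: Rational(-2520, 89) ≈ -28.315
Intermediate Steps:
Function('v')(N, B) = 4
Function('X')(w, z) = Add(Rational(-13, 8), Mul(Rational(-1, 280), z)) (Function('X')(w, z) = Add(-3, Mul(Rational(1, 8), Add(Mul(-44, Pow(-4, -1)), Mul(z, Pow(-35, -1))))) = Add(-3, Mul(Rational(1, 8), Add(Mul(-44, Rational(-1, 4)), Mul(z, Rational(-1, 35))))) = Add(-3, Mul(Rational(1, 8), Add(11, Mul(Rational(-1, 35), z)))) = Add(-3, Add(Rational(11, 8), Mul(Rational(-1, 280), z))) = Add(Rational(-13, 8), Mul(Rational(-1, 280), z)))
Function('W')(y) = 36 (Function('W')(y) = Mul(2, 18) = 36)
Mul(Function('W')(1), Pow(Function('X')(Function('v')(-3, 10), -99), -1)) = Mul(36, Pow(Add(Rational(-13, 8), Mul(Rational(-1, 280), -99)), -1)) = Mul(36, Pow(Add(Rational(-13, 8), Rational(99, 280)), -1)) = Mul(36, Pow(Rational(-89, 70), -1)) = Mul(36, Rational(-70, 89)) = Rational(-2520, 89)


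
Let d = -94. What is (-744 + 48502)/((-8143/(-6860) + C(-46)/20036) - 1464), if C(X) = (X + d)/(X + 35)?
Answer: -18051527768120/552912549703 ≈ -32.648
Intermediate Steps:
C(X) = (-94 + X)/(35 + X) (C(X) = (X - 94)/(X + 35) = (-94 + X)/(35 + X))
(-744 + 48502)/((-8143/(-6860) + C(-46)/20036) - 1464) = (-744 + 48502)/((-8143/(-6860) + ((-94 - 46)/(35 - 46))/20036) - 1464) = 47758/((-8143*(-1/6860) + (-140/(-11))*(1/20036)) - 1464) = 47758/((8143/6860 - 1/11*(-140)*(1/20036)) - 1464) = 47758/((8143/6860 + (140/11)*(1/20036)) - 1464) = 47758/((8143/6860 + 35/55099) - 1464) = 47758/(448911257/377979140 - 1464) = 47758/(-552912549703/377979140) = 47758*(-377979140/552912549703) = -18051527768120/552912549703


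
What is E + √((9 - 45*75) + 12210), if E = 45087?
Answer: 45087 + 2*√2211 ≈ 45181.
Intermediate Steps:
E + √((9 - 45*75) + 12210) = 45087 + √((9 - 45*75) + 12210) = 45087 + √((9 - 3375) + 12210) = 45087 + √(-3366 + 12210) = 45087 + √8844 = 45087 + 2*√2211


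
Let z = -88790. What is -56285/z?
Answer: 11257/17758 ≈ 0.63391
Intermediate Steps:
-56285/z = -56285/(-88790) = -56285*(-1/88790) = 11257/17758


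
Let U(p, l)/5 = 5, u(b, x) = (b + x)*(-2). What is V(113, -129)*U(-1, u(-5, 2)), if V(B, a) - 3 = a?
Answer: -3150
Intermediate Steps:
V(B, a) = 3 + a
u(b, x) = -2*b - 2*x
U(p, l) = 25 (U(p, l) = 5*5 = 25)
V(113, -129)*U(-1, u(-5, 2)) = (3 - 129)*25 = -126*25 = -3150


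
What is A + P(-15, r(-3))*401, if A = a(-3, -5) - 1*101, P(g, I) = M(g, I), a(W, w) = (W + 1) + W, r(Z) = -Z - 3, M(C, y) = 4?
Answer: 1498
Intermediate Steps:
r(Z) = -3 - Z
a(W, w) = 1 + 2*W (a(W, w) = (1 + W) + W = 1 + 2*W)
P(g, I) = 4
A = -106 (A = (1 + 2*(-3)) - 1*101 = (1 - 6) - 101 = -5 - 101 = -106)
A + P(-15, r(-3))*401 = -106 + 4*401 = -106 + 1604 = 1498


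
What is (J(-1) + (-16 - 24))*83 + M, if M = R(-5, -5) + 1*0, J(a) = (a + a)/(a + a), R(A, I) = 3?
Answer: -3234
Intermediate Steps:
J(a) = 1 (J(a) = (2*a)/((2*a)) = (2*a)*(1/(2*a)) = 1)
M = 3 (M = 3 + 1*0 = 3 + 0 = 3)
(J(-1) + (-16 - 24))*83 + M = (1 + (-16 - 24))*83 + 3 = (1 - 40)*83 + 3 = -39*83 + 3 = -3237 + 3 = -3234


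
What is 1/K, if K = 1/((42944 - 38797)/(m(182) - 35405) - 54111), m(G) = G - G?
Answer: -1915804102/35405 ≈ -54111.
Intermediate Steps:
m(G) = 0
K = -35405/1915804102 (K = 1/((42944 - 38797)/(0 - 35405) - 54111) = 1/(4147/(-35405) - 54111) = 1/(4147*(-1/35405) - 54111) = 1/(-4147/35405 - 54111) = 1/(-1915804102/35405) = -35405/1915804102 ≈ -1.8480e-5)
1/K = 1/(-35405/1915804102) = -1915804102/35405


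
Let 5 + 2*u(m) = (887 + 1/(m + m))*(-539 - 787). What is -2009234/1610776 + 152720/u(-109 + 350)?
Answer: -34405107883699/22829279383108 ≈ -1.5071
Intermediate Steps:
u(m) = -1176167/2 - 663/(2*m) (u(m) = -5/2 + ((887 + 1/(m + m))*(-539 - 787))/2 = -5/2 + ((887 + 1/(2*m))*(-1326))/2 = -5/2 + (-1176162 - 663/m)/2 = -5/2 + (-588081 - 663/(2*m)) = -1176167/2 - 663/(2*m))
-2009234/1610776 + 152720/u(-109 + 350) = -2009234/1610776 + 152720/(((-663 - 1176167*(-109 + 350))/(2*(-109 + 350)))) = -2009234*1/1610776 + 152720/(((½)*(-663 - 1176167*241)/241)) = -1004617/805388 + 152720/(((½)*(1/241)*(-663 - 283456247))) = -1004617/805388 + 152720/(((½)*(1/241)*(-283456910))) = -1004617/805388 + 152720/(-141728455/241) = -1004617/805388 + 152720*(-241/141728455) = -1004617/805388 - 7361104/28345691 = -34405107883699/22829279383108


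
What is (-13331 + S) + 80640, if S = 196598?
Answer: 263907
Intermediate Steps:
(-13331 + S) + 80640 = (-13331 + 196598) + 80640 = 183267 + 80640 = 263907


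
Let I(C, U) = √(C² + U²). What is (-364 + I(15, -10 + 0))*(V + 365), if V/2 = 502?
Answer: -498316 + 6845*√13 ≈ -4.7364e+5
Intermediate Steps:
V = 1004 (V = 2*502 = 1004)
(-364 + I(15, -10 + 0))*(V + 365) = (-364 + √(15² + (-10 + 0)²))*(1004 + 365) = (-364 + √(225 + (-10)²))*1369 = (-364 + √(225 + 100))*1369 = (-364 + √325)*1369 = (-364 + 5*√13)*1369 = -498316 + 6845*√13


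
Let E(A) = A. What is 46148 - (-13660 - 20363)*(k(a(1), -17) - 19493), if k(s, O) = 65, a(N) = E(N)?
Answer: -660952696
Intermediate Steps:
a(N) = N
46148 - (-13660 - 20363)*(k(a(1), -17) - 19493) = 46148 - (-13660 - 20363)*(65 - 19493) = 46148 - (-34023)*(-19428) = 46148 - 1*660998844 = 46148 - 660998844 = -660952696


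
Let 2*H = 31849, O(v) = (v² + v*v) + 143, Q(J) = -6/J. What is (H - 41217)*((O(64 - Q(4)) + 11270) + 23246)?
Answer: -4374540215/4 ≈ -1.0936e+9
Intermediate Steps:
O(v) = 143 + 2*v² (O(v) = (v² + v²) + 143 = 2*v² + 143 = 143 + 2*v²)
H = 31849/2 (H = (½)*31849 = 31849/2 ≈ 15925.)
(H - 41217)*((O(64 - Q(4)) + 11270) + 23246) = (31849/2 - 41217)*(((143 + 2*(64 - (-6)/4)²) + 11270) + 23246) = -50585*(((143 + 2*(64 - (-6)/4)²) + 11270) + 23246)/2 = -50585*(((143 + 2*(64 - 1*(-3/2))²) + 11270) + 23246)/2 = -50585*(((143 + 2*(64 + 3/2)²) + 11270) + 23246)/2 = -50585*(((143 + 2*(131/2)²) + 11270) + 23246)/2 = -50585*(((143 + 2*(17161/4)) + 11270) + 23246)/2 = -50585*(((143 + 17161/2) + 11270) + 23246)/2 = -50585*((17447/2 + 11270) + 23246)/2 = -50585*(39987/2 + 23246)/2 = -50585/2*86479/2 = -4374540215/4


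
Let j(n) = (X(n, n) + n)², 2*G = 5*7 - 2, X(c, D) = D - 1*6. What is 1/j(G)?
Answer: 1/729 ≈ 0.0013717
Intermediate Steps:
X(c, D) = -6 + D (X(c, D) = D - 6 = -6 + D)
G = 33/2 (G = (5*7 - 2)/2 = (35 - 2)/2 = (½)*33 = 33/2 ≈ 16.500)
j(n) = (-6 + 2*n)² (j(n) = ((-6 + n) + n)² = (-6 + 2*n)²)
1/j(G) = 1/(4*(-3 + 33/2)²) = 1/(4*(27/2)²) = 1/(4*(729/4)) = 1/729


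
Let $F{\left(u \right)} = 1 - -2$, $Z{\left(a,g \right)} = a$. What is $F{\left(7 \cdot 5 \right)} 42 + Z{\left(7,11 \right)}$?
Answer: $133$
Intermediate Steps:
$F{\left(u \right)} = 3$ ($F{\left(u \right)} = 1 + 2 = 3$)
$F{\left(7 \cdot 5 \right)} 42 + Z{\left(7,11 \right)} = 3 \cdot 42 + 7 = 126 + 7 = 133$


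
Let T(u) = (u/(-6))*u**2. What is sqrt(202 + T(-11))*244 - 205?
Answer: -205 + 122*sqrt(15258)/3 ≈ 4818.3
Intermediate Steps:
T(u) = -u**3/6 (T(u) = (u*(-1/6))*u**2 = (-u/6)*u**2 = -u**3/6)
sqrt(202 + T(-11))*244 - 205 = sqrt(202 - 1/6*(-11)**3)*244 - 205 = sqrt(202 - 1/6*(-1331))*244 - 205 = sqrt(202 + 1331/6)*244 - 205 = sqrt(2543/6)*244 - 205 = (sqrt(15258)/6)*244 - 205 = 122*sqrt(15258)/3 - 205 = -205 + 122*sqrt(15258)/3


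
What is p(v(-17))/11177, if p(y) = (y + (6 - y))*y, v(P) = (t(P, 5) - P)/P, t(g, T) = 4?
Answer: -126/190009 ≈ -0.00066313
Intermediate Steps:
v(P) = (4 - P)/P
p(y) = 6*y
p(v(-17))/11177 = (6*((4 - 1*(-17))/(-17)))/11177 = (6*(-(4 + 17)/17))*(1/11177) = (6*(-1/17*21))*(1/11177) = (6*(-21/17))*(1/11177) = -126/17*1/11177 = -126/190009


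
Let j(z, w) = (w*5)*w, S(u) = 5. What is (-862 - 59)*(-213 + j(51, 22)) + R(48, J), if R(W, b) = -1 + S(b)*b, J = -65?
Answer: -2032973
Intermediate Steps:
R(W, b) = -1 + 5*b
j(z, w) = 5*w² (j(z, w) = (5*w)*w = 5*w²)
(-862 - 59)*(-213 + j(51, 22)) + R(48, J) = (-862 - 59)*(-213 + 5*22²) + (-1 + 5*(-65)) = -921*(-213 + 5*484) + (-1 - 325) = -921*(-213 + 2420) - 326 = -921*2207 - 326 = -2032647 - 326 = -2032973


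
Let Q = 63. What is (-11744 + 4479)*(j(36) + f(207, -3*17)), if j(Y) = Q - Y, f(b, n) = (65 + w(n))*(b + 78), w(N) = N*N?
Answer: -5520215805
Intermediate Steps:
w(N) = N**2
f(b, n) = (65 + n**2)*(78 + b) (f(b, n) = (65 + n**2)*(b + 78) = (65 + n**2)*(78 + b))
j(Y) = 63 - Y
(-11744 + 4479)*(j(36) + f(207, -3*17)) = (-11744 + 4479)*((63 - 1*36) + (5070 + 65*207 + 78*(-3*17)**2 + 207*(-3*17)**2)) = -7265*((63 - 36) + (5070 + 13455 + 78*(-51)**2 + 207*(-51)**2)) = -7265*(27 + (5070 + 13455 + 78*2601 + 207*2601)) = -7265*(27 + (5070 + 13455 + 202878 + 538407)) = -7265*(27 + 759810) = -7265*759837 = -5520215805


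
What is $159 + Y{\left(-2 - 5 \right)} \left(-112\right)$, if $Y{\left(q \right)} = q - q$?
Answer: $159$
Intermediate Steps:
$Y{\left(q \right)} = 0$
$159 + Y{\left(-2 - 5 \right)} \left(-112\right) = 159 + 0 \left(-112\right) = 159 + 0 = 159$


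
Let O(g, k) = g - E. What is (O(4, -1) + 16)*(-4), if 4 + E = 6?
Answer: -72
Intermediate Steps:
E = 2 (E = -4 + 6 = 2)
O(g, k) = -2 + g (O(g, k) = g - 1*2 = g - 2 = -2 + g)
(O(4, -1) + 16)*(-4) = ((-2 + 4) + 16)*(-4) = (2 + 16)*(-4) = 18*(-4) = -72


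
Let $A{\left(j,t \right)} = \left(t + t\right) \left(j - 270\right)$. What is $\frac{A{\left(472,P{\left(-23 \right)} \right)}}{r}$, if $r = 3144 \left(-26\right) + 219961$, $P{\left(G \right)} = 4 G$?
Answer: $- \frac{37168}{138217} \approx -0.26891$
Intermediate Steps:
$A{\left(j,t \right)} = 2 t \left(-270 + j\right)$
$r = 138217$ ($r = -81744 + 219961 = 138217$)
$\frac{A{\left(472,P{\left(-23 \right)} \right)}}{r} = \frac{2 \cdot 4 \left(-23\right) \left(-270 + 472\right)}{138217} = 2 \left(-92\right) 202 \cdot \frac{1}{138217} = \left(-37168\right) \frac{1}{138217} = - \frac{37168}{138217}$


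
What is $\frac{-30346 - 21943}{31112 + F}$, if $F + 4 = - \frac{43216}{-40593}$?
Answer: $- \frac{2122567377}{1262810260} \approx -1.6808$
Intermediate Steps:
$F = - \frac{119156}{40593}$ ($F = -4 - \frac{43216}{-40593} = -4 - - \frac{43216}{40593} = -4 + \frac{43216}{40593} = - \frac{119156}{40593} \approx -2.9354$)
$\frac{-30346 - 21943}{31112 + F} = \frac{-30346 - 21943}{31112 - \frac{119156}{40593}} = - \frac{52289}{\frac{1262810260}{40593}} = \left(-52289\right) \frac{40593}{1262810260} = - \frac{2122567377}{1262810260}$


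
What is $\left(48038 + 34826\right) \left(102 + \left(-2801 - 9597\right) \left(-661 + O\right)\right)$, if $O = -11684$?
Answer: $12682617931968$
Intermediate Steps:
$\left(48038 + 34826\right) \left(102 + \left(-2801 - 9597\right) \left(-661 + O\right)\right) = \left(48038 + 34826\right) \left(102 + \left(-2801 - 9597\right) \left(-661 - 11684\right)\right) = 82864 \left(102 - -153053310\right) = 82864 \left(102 + 153053310\right) = 82864 \cdot 153053412 = 12682617931968$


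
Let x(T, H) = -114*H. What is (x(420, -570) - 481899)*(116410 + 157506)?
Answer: -114200784804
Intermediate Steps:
(x(420, -570) - 481899)*(116410 + 157506) = (-114*(-570) - 481899)*(116410 + 157506) = (64980 - 481899)*273916 = -416919*273916 = -114200784804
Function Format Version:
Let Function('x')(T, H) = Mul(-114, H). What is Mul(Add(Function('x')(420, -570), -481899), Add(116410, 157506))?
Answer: -114200784804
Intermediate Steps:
Mul(Add(Function('x')(420, -570), -481899), Add(116410, 157506)) = Mul(Add(Mul(-114, -570), -481899), Add(116410, 157506)) = Mul(Add(64980, -481899), 273916) = Mul(-416919, 273916) = -114200784804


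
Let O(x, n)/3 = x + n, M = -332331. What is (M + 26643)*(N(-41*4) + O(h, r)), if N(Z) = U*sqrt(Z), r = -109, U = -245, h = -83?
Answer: 176076288 + 149787120*I*sqrt(41) ≈ 1.7608e+8 + 9.5911e+8*I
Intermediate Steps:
N(Z) = -245*sqrt(Z)
O(x, n) = 3*n + 3*x (O(x, n) = 3*(x + n) = 3*(n + x) = 3*n + 3*x)
(M + 26643)*(N(-41*4) + O(h, r)) = (-332331 + 26643)*(-245*2*I*sqrt(41) + (3*(-109) + 3*(-83))) = -305688*(-490*I*sqrt(41) + (-327 - 249)) = -305688*(-490*I*sqrt(41) - 576) = -305688*(-576 - 490*I*sqrt(41)) = 176076288 + 149787120*I*sqrt(41)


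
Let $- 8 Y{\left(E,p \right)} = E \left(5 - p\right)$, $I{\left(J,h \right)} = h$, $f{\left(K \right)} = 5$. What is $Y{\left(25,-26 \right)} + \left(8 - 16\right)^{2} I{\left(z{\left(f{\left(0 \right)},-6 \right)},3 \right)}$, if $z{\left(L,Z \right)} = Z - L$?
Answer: $\frac{761}{8} \approx 95.125$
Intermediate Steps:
$Y{\left(E,p \right)} = - \frac{E \left(5 - p\right)}{8}$
$Y{\left(25,-26 \right)} + \left(8 - 16\right)^{2} I{\left(z{\left(f{\left(0 \right)},-6 \right)},3 \right)} = \frac{1}{8} \cdot 25 \left(-5 - 26\right) + \left(8 - 16\right)^{2} \cdot 3 = \frac{1}{8} \cdot 25 \left(-31\right) + \left(-8\right)^{2} \cdot 3 = - \frac{775}{8} + 64 \cdot 3 = - \frac{775}{8} + 192 = \frac{761}{8}$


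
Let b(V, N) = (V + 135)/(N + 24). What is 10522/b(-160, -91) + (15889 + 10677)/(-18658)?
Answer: 6576370371/233225 ≈ 28198.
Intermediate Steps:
b(V, N) = (135 + V)/(24 + N)
10522/b(-160, -91) + (15889 + 10677)/(-18658) = 10522/(((135 - 160)/(24 - 91))) + (15889 + 10677)/(-18658) = 10522/((-25/(-67))) + 26566*(-1/18658) = 10522/((-1/67*(-25))) - 13283/9329 = 10522/(25/67) - 13283/9329 = 10522*(67/25) - 13283/9329 = 704974/25 - 13283/9329 = 6576370371/233225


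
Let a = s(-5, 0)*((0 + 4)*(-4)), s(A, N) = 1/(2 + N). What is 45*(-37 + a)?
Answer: -2025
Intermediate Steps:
a = -8 (a = ((0 + 4)*(-4))/(2 + 0) = (4*(-4))/2 = (½)*(-16) = -8)
45*(-37 + a) = 45*(-37 - 8) = 45*(-45) = -2025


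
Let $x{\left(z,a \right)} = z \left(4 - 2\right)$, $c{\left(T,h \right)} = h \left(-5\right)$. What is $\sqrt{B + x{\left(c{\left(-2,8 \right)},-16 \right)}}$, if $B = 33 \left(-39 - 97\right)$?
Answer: $2 i \sqrt{1142} \approx 67.587 i$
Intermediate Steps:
$c{\left(T,h \right)} = - 5 h$
$x{\left(z,a \right)} = 2 z$ ($x{\left(z,a \right)} = z 2 = 2 z$)
$B = -4488$ ($B = 33 \left(-136\right) = -4488$)
$\sqrt{B + x{\left(c{\left(-2,8 \right)},-16 \right)}} = \sqrt{-4488 + 2 \left(\left(-5\right) 8\right)} = \sqrt{-4488 + 2 \left(-40\right)} = \sqrt{-4488 - 80} = \sqrt{-4568} = 2 i \sqrt{1142}$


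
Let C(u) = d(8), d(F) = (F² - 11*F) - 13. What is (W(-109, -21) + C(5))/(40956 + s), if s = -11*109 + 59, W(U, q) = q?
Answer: -29/19908 ≈ -0.0014567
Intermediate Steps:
s = -1140 (s = -1199 + 59 = -1140)
d(F) = -13 + F² - 11*F
C(u) = -37 (C(u) = -13 + 8² - 11*8 = -13 + 64 - 88 = -37)
(W(-109, -21) + C(5))/(40956 + s) = (-21 - 37)/(40956 - 1140) = -58/39816 = -58*1/39816 = -29/19908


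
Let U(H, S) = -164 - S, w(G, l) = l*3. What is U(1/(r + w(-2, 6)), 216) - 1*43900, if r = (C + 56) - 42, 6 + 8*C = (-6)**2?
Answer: -44280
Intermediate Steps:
C = 15/4 (C = -3/4 + (1/8)*(-6)**2 = -3/4 + (1/8)*36 = -3/4 + 9/2 = 15/4 ≈ 3.7500)
w(G, l) = 3*l
r = 71/4 (r = (15/4 + 56) - 42 = 239/4 - 42 = 71/4 ≈ 17.750)
U(1/(r + w(-2, 6)), 216) - 1*43900 = (-164 - 1*216) - 1*43900 = (-164 - 216) - 43900 = -380 - 43900 = -44280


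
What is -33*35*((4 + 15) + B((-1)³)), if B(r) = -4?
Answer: -17325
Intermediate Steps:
-33*35*((4 + 15) + B((-1)³)) = -33*35*((4 + 15) - 4) = -1155*(19 - 4) = -1155*15 = -1*17325 = -17325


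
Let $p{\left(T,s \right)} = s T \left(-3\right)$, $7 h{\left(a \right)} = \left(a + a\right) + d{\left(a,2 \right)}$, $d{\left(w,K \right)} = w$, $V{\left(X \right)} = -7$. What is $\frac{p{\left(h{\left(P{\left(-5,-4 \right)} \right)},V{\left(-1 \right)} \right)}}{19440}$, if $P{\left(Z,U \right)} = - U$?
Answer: $\frac{1}{540} \approx 0.0018519$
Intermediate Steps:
$h{\left(a \right)} = \frac{3 a}{7}$ ($h{\left(a \right)} = \frac{\left(a + a\right) + a}{7} = \frac{2 a + a}{7} = \frac{3 a}{7}$)
$p{\left(T,s \right)} = - 3 T s$ ($p{\left(T,s \right)} = T s \left(-3\right) = - 3 T s$)
$\frac{p{\left(h{\left(P{\left(-5,-4 \right)} \right)},V{\left(-1 \right)} \right)}}{19440} = \frac{\left(-3\right) \frac{3 \left(\left(-1\right) \left(-4\right)\right)}{7} \left(-7\right)}{19440} = \left(-3\right) \frac{3}{7} \cdot 4 \left(-7\right) \frac{1}{19440} = \left(-3\right) \frac{12}{7} \left(-7\right) \frac{1}{19440} = 36 \cdot \frac{1}{19440} = \frac{1}{540}$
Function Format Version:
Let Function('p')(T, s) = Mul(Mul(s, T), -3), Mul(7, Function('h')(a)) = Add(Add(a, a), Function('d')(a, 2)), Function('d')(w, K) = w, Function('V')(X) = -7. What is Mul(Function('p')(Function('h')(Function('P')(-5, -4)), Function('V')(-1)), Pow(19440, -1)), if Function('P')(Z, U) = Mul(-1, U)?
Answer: Rational(1, 540) ≈ 0.0018519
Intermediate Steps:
Function('h')(a) = Mul(Rational(3, 7), a) (Function('h')(a) = Mul(Rational(1, 7), Add(Add(a, a), a)) = Mul(Rational(1, 7), Add(Mul(2, a), a)) = Mul(Rational(1, 7), Mul(3, a)) = Mul(Rational(3, 7), a))
Function('p')(T, s) = Mul(-3, T, s) (Function('p')(T, s) = Mul(Mul(T, s), -3) = Mul(-3, T, s))
Mul(Function('p')(Function('h')(Function('P')(-5, -4)), Function('V')(-1)), Pow(19440, -1)) = Mul(Mul(-3, Mul(Rational(3, 7), Mul(-1, -4)), -7), Pow(19440, -1)) = Mul(Mul(-3, Mul(Rational(3, 7), 4), -7), Rational(1, 19440)) = Mul(Mul(-3, Rational(12, 7), -7), Rational(1, 19440)) = Mul(36, Rational(1, 19440)) = Rational(1, 540)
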